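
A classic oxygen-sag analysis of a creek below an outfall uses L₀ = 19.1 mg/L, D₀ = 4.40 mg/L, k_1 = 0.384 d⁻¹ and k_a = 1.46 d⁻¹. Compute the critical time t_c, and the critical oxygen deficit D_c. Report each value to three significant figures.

t_c = [1/(k_a−k_1)] ln[(k_a/k_1)(1 − D₀(k_a−k_1)/(k_1 L₀))]
= [1/(1.46−0.384)] ln[(1.46/0.384)(1 − 4.40×1.076/(0.384×19.1))]
= (1/1.076) ln[3.802 × 0.3545] = 0.9294 × ln(1.348) = 0.9294 × 0.2985 = 0.2774 d.
L(t_c) = L₀ e^(−k_1 t_c) = 19.1 × 0.8990 = 17.17 mg/L, and at the critical point k_a D_c = k_1 L, so D_c = (0.384/1.46) × 17.17 = 4.516 mg/L.

t_c ≈ 0.277 d; D_c ≈ 4.52 mg/L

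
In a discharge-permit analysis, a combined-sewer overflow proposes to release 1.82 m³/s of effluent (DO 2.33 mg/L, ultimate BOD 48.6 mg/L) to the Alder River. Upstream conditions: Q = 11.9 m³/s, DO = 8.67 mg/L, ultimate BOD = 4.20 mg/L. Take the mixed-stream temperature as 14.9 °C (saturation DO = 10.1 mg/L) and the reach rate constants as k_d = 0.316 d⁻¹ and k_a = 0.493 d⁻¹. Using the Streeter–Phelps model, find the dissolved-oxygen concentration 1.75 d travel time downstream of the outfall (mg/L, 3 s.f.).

DO ≈ 6.38 mg/L

Mixed DO = (11.9×8.67 + 1.82×2.33)/(11.9+1.82) = 107.4/13.72 = 7.829 mg/L.
Mixed L₀ = (11.9×4.20 + 1.82×48.6)/(13.72) = 138.4/13.72 = 10.09 mg/L.
Initial deficit D₀ = C_s − DO₀ = 10.1 − 7.829 = 2.271 mg/L.
D(1.75) = [0.316×10.09/(0.493−0.316)](e^(−0.316×1.75) − e^(−0.493×1.75)) + 2.271 e^(−0.493×1.75)
= 18.01 × (0.5752 − 0.4220) + 2.271 × 0.4220 = 3.718 mg/L.
DO = 10.1 − 3.718 = 6.382 mg/L.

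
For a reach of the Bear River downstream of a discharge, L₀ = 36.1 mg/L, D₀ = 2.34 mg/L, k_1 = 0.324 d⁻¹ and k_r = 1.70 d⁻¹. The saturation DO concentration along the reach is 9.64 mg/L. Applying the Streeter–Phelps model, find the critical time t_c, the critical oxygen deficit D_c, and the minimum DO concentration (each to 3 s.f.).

With k_r/k_1 = 5.247 and 1 − D₀(k_r−k_1)/(k_1 L₀) = 0.7247,
t_c = ln(5.247 × 0.7247) / (1.70 − 0.324) = ln(3.803) / 1.376 = 1.336/1.376 = 0.9707 d.
D_c = (k_1/k_r) L₀ e^(−k_1 t_c) = (0.324/1.70) × 36.1 × e^(−0.324×0.9707) = 0.1906 × 36.1 × 0.7302 = 5.024 mg/L.
Minimum DO = C_s − D_c = 9.64 − 5.024 = 4.616 mg/L.

t_c ≈ 0.971 d; D_c ≈ 5.02 mg/L; min DO ≈ 4.62 mg/L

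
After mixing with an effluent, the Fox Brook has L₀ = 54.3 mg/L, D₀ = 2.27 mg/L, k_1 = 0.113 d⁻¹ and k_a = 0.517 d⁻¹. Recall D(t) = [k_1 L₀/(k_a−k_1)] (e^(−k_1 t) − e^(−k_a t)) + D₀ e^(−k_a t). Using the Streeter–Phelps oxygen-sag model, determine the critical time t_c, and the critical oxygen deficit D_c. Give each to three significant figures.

At the critical point dD/dt = 0, so k_1 L₀ e^(−k_1 t) = k_a D. Substituting D(t) from the Streeter–Phelps equation and solving for t gives
t_c = ln[(k_a/k_1)(1 − D₀(k_a−k_1)/(k_1 L₀))] / (k_a−k_1).
Here k_a−k_1 = 0.4040 d⁻¹ and 1 − D₀(k_a−k_1)/(k_1 L₀) = 1 − 2.27×0.4040/(0.113×54.3) = 0.8505, so
t_c = ln(4.575 × 0.8505) / 0.4040 = 1.359 / 0.4040 = 3.363 d.
L(t_c) = L₀ e^(−k_1 t_c) = 54.3 × 0.6838 = 37.13 mg/L, and at the critical point k_a D_c = k_1 L, so D_c = (0.113/0.517) × 37.13 = 8.116 mg/L.

t_c ≈ 3.36 d; D_c ≈ 8.12 mg/L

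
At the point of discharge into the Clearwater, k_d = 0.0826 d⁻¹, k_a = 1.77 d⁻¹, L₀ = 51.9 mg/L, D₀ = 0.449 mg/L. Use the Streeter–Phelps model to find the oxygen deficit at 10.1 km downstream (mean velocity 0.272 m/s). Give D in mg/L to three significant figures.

D ≈ 1.47 mg/L

Travel time t = x/v = 10.1 km / (0.272 m/s) = 10100 m / 0.272 m/s = 37130 s = 0.4298 d.
k_d L₀/(k_a−k_d) = 0.0826×51.9/(1.77−0.0826) = 4.287/1.687 = 2.541 mg/L.
e^(−k_d t) = e^(−0.0826×0.4298) = 0.9651; e^(−k_a t) = e^(−1.77×0.4298) = 0.4673.
D = 2.541 × (0.9651 − 0.4673) + 0.449 × 0.4673 = 1.265 + 0.2098 = 1.474 mg/L.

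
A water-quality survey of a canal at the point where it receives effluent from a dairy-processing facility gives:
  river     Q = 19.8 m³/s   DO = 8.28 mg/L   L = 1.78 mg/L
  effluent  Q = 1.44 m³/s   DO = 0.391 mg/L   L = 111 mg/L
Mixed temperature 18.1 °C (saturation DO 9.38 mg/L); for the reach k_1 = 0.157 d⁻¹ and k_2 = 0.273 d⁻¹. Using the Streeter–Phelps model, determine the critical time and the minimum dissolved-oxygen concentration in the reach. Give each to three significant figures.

Mixed DO = (19.8×8.28 + 1.44×0.391)/(19.8+1.44) = 164.5/21.24 = 7.745 mg/L.
Mixed L₀ = (19.8×1.78 + 1.44×111)/(21.24) = 195.1/21.24 = 9.185 mg/L.
Initial deficit D₀ = C_s − DO₀ = 9.38 − 7.745 = 1.635 mg/L.
t_c = (1/0.1160) ln[(0.273/0.157)(1 − 1.635×0.1160/(0.157×9.185))] = 8.621 × ln(1.510) = 3.554 d.
D_c = (0.157/0.273) × 9.185 × e^(−0.157×3.554) = 0.5751 × 9.185 × 0.5724 = 3.023 mg/L.
Minimum DO = 9.38 − 3.023 = 6.357 mg/L.

t_c ≈ 3.55 d; minimum DO ≈ 6.36 mg/L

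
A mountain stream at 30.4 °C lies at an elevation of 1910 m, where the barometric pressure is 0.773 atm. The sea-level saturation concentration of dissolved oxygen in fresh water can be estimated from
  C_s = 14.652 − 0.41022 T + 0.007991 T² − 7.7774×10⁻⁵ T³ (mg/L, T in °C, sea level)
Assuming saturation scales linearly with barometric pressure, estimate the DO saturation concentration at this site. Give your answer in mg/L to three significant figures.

At sea level: C_s = 14.652 − 0.41022×30.4 + 0.007991×30.4² − 7.7774×10⁻⁵×30.4³ = 7.381 mg/L.
Pressure correction: C_s' = 7.381 × 0.773 = 5.706 mg/L.

C_s ≈ 5.71 mg/L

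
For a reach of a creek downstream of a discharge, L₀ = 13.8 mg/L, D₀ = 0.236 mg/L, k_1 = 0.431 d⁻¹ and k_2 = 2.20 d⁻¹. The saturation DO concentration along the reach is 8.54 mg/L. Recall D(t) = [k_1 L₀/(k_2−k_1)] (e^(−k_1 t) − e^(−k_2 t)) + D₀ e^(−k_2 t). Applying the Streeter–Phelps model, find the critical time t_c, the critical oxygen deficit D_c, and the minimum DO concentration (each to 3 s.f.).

With k_2/k_1 = 5.104 and 1 − D₀(k_2−k_1)/(k_1 L₀) = 0.9298,
t_c = ln(5.104 × 0.9298) / (2.20 − 0.431) = ln(4.746) / 1.769 = 1.557/1.769 = 0.8803 d.
D_c = (k_1/k_2) L₀ e^(−k_1 t_c) = (0.431/2.20) × 13.8 × e^(−0.431×0.8803) = 0.1959 × 13.8 × 0.6843 = 1.850 mg/L.
Minimum DO = C_s − D_c = 8.54 − 1.850 = 6.690 mg/L.

t_c ≈ 0.880 d; D_c ≈ 1.85 mg/L; min DO ≈ 6.69 mg/L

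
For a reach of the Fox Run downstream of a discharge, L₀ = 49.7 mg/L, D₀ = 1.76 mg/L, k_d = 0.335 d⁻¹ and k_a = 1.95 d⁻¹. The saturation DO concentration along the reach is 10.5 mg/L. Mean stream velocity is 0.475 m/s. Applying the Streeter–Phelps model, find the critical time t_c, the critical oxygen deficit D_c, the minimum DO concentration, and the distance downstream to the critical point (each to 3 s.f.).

t_c ≈ 0.975 d; D_c ≈ 6.16 mg/L; min DO ≈ 4.34 mg/L; x_c ≈ 40.0 km

With k_a/k_d = 5.821 and 1 − D₀(k_a−k_d)/(k_d L₀) = 0.8293,
t_c = ln(5.821 × 0.8293) / (1.95 − 0.335) = ln(4.827) / 1.615 = 1.574/1.615 = 0.9748 d.
L(t_c) = L₀ e^(−k_d t_c) = 49.7 × 0.7214 = 35.85 mg/L, and at the critical point k_a D_c = k_d L, so D_c = (0.335/1.95) × 35.85 = 6.160 mg/L.
Minimum DO = C_s − D_c = 10.5 − 6.160 = 4.340 mg/L.
x_c = v t_c = 0.475 m/s × 0.9748 d × 86400 s/d = 40000 m ≈ 40.0 km.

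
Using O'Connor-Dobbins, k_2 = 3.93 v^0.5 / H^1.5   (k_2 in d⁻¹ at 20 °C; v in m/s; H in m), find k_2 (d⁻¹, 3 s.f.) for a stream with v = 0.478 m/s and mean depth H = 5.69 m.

k_2 = 3.93 × 0.478^0.5 / 5.69^1.5 = 3.93 × 0.6914 / 13.57 = 0.2002 d⁻¹.

k_2 ≈ 0.200 d⁻¹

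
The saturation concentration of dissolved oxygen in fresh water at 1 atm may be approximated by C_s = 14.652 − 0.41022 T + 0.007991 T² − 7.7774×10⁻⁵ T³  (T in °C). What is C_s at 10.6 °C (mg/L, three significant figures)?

C_s ≈ 11.1 mg/L

C_s = 14.652 − 0.41022×10.6 + 0.007991×10.6² − 7.7774×10⁻⁵×10.6³ = 11.11 mg/L.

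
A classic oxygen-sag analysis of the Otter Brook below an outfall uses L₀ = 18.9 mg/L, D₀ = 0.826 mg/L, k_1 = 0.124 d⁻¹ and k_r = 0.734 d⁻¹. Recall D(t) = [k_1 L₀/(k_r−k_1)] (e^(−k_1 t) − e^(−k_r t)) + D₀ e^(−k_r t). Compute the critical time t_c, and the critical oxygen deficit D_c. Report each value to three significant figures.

With k_r/k_1 = 5.919 and 1 − D₀(k_r−k_1)/(k_1 L₀) = 0.7850,
t_c = ln(5.919 × 0.7850) / (0.734 − 0.124) = ln(4.647) / 0.6100 = 1.536/0.6100 = 2.518 d.
D_c = (k_1/k_r) L₀ e^(−k_1 t_c) = (0.124/0.734) × 18.9 × e^(−0.124×2.518) = 0.1689 × 18.9 × 0.7318 = 2.337 mg/L.

t_c ≈ 2.52 d; D_c ≈ 2.34 mg/L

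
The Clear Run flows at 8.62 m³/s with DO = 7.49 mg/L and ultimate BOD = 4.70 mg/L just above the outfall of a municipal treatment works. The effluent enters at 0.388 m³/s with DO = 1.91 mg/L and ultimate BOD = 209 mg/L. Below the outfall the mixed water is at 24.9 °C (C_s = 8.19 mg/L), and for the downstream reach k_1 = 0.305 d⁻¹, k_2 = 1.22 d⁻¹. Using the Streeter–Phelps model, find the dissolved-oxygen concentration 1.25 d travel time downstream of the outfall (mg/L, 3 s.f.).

Mixed DO = (8.62×7.49 + 0.388×1.91)/(8.62+0.388) = 65.30/9.008 = 7.250 mg/L.
Mixed L₀ = (8.62×4.70 + 0.388×209)/(9.008) = 121.6/9.008 = 13.50 mg/L.
Initial deficit D₀ = C_s − DO₀ = 8.19 − 7.250 = 0.9403 mg/L.
D(1.25) = [0.305×13.50/(1.22−0.305)](e^(−0.305×1.25) − e^(−1.22×1.25)) + 0.9403 e^(−1.22×1.25)
= 4.500 × (0.6830 − 0.2176) + 0.9403 × 0.2176 = 2.299 mg/L.
DO = 8.19 − 2.299 = 5.891 mg/L.

DO ≈ 5.89 mg/L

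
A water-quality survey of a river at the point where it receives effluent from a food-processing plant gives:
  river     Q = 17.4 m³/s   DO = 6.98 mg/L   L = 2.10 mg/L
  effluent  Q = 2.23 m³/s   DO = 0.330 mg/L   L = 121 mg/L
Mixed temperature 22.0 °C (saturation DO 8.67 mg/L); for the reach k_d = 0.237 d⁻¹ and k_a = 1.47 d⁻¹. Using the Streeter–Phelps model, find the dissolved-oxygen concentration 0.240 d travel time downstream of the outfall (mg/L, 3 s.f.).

Mixed DO = (17.4×6.98 + 2.23×0.330)/(17.4+2.23) = 122.2/19.63 = 6.225 mg/L.
Mixed L₀ = (17.4×2.10 + 2.23×121)/(19.63) = 306.4/19.63 = 15.61 mg/L.
Initial deficit D₀ = C_s − DO₀ = 8.67 − 6.225 = 2.445 mg/L.
D(0.240) = [0.237×15.61/(1.47−0.237)](e^(−0.237×0.240) − e^(−1.47×0.240)) + 2.445 e^(−1.47×0.240)
= 3.000 × (0.9447 − 0.7027) + 2.445 × 0.7027 = 2.444 mg/L.
DO = 8.67 − 2.444 = 6.226 mg/L.

DO ≈ 6.23 mg/L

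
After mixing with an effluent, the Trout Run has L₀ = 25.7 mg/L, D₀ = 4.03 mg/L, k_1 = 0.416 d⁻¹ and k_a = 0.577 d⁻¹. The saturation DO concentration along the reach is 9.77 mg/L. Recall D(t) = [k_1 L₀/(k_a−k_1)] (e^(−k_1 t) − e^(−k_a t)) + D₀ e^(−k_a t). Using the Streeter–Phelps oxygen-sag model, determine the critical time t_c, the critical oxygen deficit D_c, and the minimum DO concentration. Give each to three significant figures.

t_c ≈ 1.64 d; D_c ≈ 9.35 mg/L; min DO ≈ 0.416 mg/L

At the critical point dD/dt = 0, so k_1 L₀ e^(−k_1 t) = k_a D. Substituting D(t) from the Streeter–Phelps equation and solving for t gives
t_c = ln[(k_a/k_1)(1 − D₀(k_a−k_1)/(k_1 L₀))] / (k_a−k_1).
Here k_a−k_1 = 0.1610 d⁻¹ and 1 − D₀(k_a−k_1)/(k_1 L₀) = 1 − 4.03×0.1610/(0.416×25.7) = 0.9393, so
t_c = ln(1.387 × 0.9393) / 0.1610 = 0.2645 / 0.1610 = 1.643 d.
D_c = (k_1/k_a) L₀ e^(−k_1 t_c) = (0.416/0.577) × 25.7 × e^(−0.416×1.643) = 0.7210 × 25.7 × 0.5048 = 9.354 mg/L.
Minimum DO = C_s − D_c = 9.77 − 9.354 = 0.4162 mg/L.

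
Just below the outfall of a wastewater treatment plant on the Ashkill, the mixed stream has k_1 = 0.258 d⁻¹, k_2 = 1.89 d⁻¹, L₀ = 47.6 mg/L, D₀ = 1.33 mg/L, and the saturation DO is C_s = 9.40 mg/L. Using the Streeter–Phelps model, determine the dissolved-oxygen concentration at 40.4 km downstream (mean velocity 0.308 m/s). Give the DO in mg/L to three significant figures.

DO ≈ 4.67 mg/L

Travel time t = x/v = 40.4 km / (0.308 m/s) = 40400 m / 0.308 m/s = 131200 s = 1.518 d.
k_1 L₀/(k_2−k_1) = 0.258×47.6/(1.89−0.258) = 12.28/1.632 = 7.525 mg/L.
e^(−k_1 t) = e^(−0.258×1.518) = 0.6759; e^(−k_2 t) = e^(−1.89×1.518) = 0.05674.
D = 7.525 × (0.6759 − 0.05674) + 1.33 × 0.05674 = 4.659 + 0.07546 = 4.735 mg/L.
DO = C_s − D = 9.40 − 4.735 = 4.665 mg/L.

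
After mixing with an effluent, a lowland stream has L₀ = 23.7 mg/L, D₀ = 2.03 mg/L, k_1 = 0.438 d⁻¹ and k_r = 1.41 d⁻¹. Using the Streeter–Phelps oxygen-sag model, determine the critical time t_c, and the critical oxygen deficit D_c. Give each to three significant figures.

With k_r/k_1 = 3.219 and 1 − D₀(k_r−k_1)/(k_1 L₀) = 0.8099,
t_c = ln(3.219 × 0.8099) / (1.41 − 0.438) = ln(2.607) / 0.9720 = 0.9583/0.9720 = 0.9859 d.
L(t_c) = L₀ e^(−k_1 t_c) = 23.7 × 0.6493 = 15.39 mg/L, and at the critical point k_r D_c = k_1 L, so D_c = (0.438/1.41) × 15.39 = 4.780 mg/L.

t_c ≈ 0.986 d; D_c ≈ 4.78 mg/L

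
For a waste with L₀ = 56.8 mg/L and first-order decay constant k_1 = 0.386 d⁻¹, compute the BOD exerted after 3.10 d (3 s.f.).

y_t = L₀(1 − e^(−k_1 t)) = 56.8 × (1 − e^(−0.386×3.10))
= 56.8 × (1 − 0.3022) = 56.8 × 0.6978 = 39.63 mg/L.

y ≈ 39.6 mg/L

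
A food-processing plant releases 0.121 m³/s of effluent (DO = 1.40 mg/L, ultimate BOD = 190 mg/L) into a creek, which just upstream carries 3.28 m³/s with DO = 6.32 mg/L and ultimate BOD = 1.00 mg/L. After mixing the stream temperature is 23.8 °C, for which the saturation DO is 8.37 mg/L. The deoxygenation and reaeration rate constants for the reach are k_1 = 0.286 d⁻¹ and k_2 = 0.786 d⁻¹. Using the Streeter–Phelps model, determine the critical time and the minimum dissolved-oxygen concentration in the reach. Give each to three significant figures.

t_c ≈ 0.621 d; minimum DO ≈ 6.02 mg/L

Mixed DO = (3.28×6.32 + 0.121×1.40)/(3.28+0.121) = 20.90/3.401 = 6.145 mg/L.
Mixed L₀ = (3.28×1.00 + 0.121×190)/(3.401) = 26.27/3.401 = 7.724 mg/L.
Initial deficit D₀ = C_s − DO₀ = 8.37 − 6.145 = 2.225 mg/L.
t_c = (1/0.5000) ln[(0.786/0.286)(1 − 2.225×0.5000/(0.286×7.724))] = 2.000 × ln(1.364) = 0.6212 d.
D_c = (0.286/0.786) × 7.724 × e^(−0.286×0.6212) = 0.3639 × 7.724 × 0.8372 = 2.353 mg/L.
Minimum DO = 8.37 − 2.353 = 6.017 mg/L.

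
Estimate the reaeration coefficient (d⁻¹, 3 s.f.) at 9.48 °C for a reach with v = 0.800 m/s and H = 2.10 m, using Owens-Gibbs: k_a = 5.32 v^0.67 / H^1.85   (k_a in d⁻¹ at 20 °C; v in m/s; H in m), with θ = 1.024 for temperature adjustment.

k_a(20) = 5.32 × 0.800^0.67 / 2.10^1.85 = 5.32 × 0.8611 / 3.946 = 1.161 d⁻¹.
k_a(9.48) = 1.161 × 1.024^(9.48−20) = 1.161 × 0.7792 = 0.9047 d⁻¹.

k_a ≈ 0.905 d⁻¹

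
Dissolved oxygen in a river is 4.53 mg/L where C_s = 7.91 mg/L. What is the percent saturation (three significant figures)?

57.3 % saturation

% saturation = C/C_s × 100 = 4.53/7.91 × 100 = 57.3 %.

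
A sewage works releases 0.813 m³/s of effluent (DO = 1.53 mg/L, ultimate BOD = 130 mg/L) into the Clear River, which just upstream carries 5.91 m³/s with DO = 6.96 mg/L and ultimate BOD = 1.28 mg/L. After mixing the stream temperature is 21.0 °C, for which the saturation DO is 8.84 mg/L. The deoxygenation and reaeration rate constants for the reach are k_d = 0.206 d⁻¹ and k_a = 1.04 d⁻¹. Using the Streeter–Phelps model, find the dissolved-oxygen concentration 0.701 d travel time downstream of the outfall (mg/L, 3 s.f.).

DO ≈ 6.02 mg/L

Mixed DO = (5.91×6.96 + 0.813×1.53)/(5.91+0.813) = 42.38/6.723 = 6.303 mg/L.
Mixed L₀ = (5.91×1.28 + 0.813×130)/(6.723) = 113.3/6.723 = 16.85 mg/L.
Initial deficit D₀ = C_s − DO₀ = 8.84 − 6.303 = 2.537 mg/L.
D(0.701) = [0.206×16.85/(1.04−0.206)](e^(−0.206×0.701) − e^(−1.04×0.701)) + 2.537 e^(−1.04×0.701)
= 4.161 × (0.8655 − 0.4824) + 2.537 × 0.4824 = 2.818 mg/L.
DO = 8.84 − 2.818 = 6.022 mg/L.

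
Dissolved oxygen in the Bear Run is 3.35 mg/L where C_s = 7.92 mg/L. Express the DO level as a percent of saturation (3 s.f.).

% saturation = C/C_s × 100 = 3.35/7.92 × 100 = 42.3 %.

42.3 % saturation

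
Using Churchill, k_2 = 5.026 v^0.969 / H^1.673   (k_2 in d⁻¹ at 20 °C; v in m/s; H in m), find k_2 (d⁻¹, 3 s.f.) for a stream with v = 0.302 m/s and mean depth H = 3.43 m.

k_2 ≈ 0.200 d⁻¹

k_2 = 5.026 × 0.302^0.969 / 3.43^1.673 = 5.026 × 0.3134 / 7.862 = 0.2004 d⁻¹.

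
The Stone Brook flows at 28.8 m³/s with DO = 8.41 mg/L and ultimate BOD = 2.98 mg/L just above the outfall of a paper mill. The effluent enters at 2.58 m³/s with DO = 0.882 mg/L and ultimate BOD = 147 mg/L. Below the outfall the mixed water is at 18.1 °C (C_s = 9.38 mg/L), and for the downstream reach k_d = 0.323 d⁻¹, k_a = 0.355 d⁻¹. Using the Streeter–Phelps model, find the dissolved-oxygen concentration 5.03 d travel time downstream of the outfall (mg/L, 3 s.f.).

DO ≈ 4.73 mg/L

Mixed DO = (28.8×8.41 + 2.58×0.882)/(28.8+2.58) = 244.5/31.38 = 7.791 mg/L.
Mixed L₀ = (28.8×2.98 + 2.58×147)/(31.38) = 465.1/31.38 = 14.82 mg/L.
Initial deficit D₀ = C_s − DO₀ = 9.38 − 7.791 = 1.589 mg/L.
D(5.03) = [0.323×14.82/(0.355−0.323)](e^(−0.323×5.03) − e^(−0.355×5.03)) + 1.589 e^(−0.355×5.03)
= 149.6 × (0.1970 − 0.1677) + 1.589 × 0.1677 = 4.647 mg/L.
DO = 9.38 − 4.647 = 4.733 mg/L.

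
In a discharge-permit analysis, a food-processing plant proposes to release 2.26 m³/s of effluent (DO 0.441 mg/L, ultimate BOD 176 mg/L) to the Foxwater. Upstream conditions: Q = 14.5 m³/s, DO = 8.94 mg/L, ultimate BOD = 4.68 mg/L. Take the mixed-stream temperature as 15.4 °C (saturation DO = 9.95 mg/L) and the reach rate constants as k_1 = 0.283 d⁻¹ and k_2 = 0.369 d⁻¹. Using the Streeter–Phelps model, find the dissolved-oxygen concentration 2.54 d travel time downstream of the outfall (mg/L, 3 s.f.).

DO ≈ 0.363 mg/L

Mixed DO = (14.5×8.94 + 2.26×0.441)/(14.5+2.26) = 130.6/16.76 = 7.794 mg/L.
Mixed L₀ = (14.5×4.68 + 2.26×176)/(16.76) = 465.6/16.76 = 27.78 mg/L.
Initial deficit D₀ = C_s − DO₀ = 9.95 − 7.794 = 2.156 mg/L.
D(2.54) = [0.283×27.78/(0.369−0.283)](e^(−0.283×2.54) − e^(−0.369×2.54)) + 2.156 e^(−0.369×2.54)
= 91.42 × (0.4873 − 0.3917) + 2.156 × 0.3917 = 9.587 mg/L.
DO = 9.95 − 9.587 = 0.3631 mg/L.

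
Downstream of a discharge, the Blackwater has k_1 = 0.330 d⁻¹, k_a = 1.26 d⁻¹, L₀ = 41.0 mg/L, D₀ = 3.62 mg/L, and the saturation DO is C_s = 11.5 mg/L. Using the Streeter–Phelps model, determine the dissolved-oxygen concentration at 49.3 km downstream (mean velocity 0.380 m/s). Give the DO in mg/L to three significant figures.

DO ≈ 4.28 mg/L

Travel time t = x/v = 49.3 km / (0.380 m/s) = 49300 m / 0.380 m/s = 129700 s = 1.502 d.
k_1 L₀/(k_a−k_1) = 0.330×41.0/(1.26−0.330) = 13.53/0.9300 = 14.55 mg/L.
e^(−k_1 t) = e^(−0.330×1.502) = 0.6093; e^(−k_a t) = e^(−1.26×1.502) = 0.1508.
D = 14.55 × (0.6093 − 0.1508) + 3.62 × 0.1508 = 6.670 + 0.5458 = 7.216 mg/L.
DO = C_s − D = 11.5 − 7.216 = 4.284 mg/L.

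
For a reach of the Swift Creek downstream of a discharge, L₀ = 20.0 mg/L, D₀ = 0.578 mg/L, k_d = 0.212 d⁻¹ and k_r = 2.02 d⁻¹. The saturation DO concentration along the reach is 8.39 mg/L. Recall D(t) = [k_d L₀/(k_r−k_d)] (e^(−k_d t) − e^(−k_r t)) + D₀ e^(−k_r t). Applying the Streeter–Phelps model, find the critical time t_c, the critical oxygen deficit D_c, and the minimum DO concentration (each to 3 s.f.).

With k_r/k_d = 9.528 and 1 − D₀(k_r−k_d)/(k_d L₀) = 0.7535,
t_c = ln(9.528 × 0.7535) / (2.02 − 0.212) = ln(7.180) / 1.808 = 1.971/1.808 = 1.090 d.
D_c = (k_d/k_r) L₀ e^(−k_d t_c) = (0.212/2.02) × 20.0 × e^(−0.212×1.090) = 0.1050 × 20.0 × 0.7936 = 1.666 mg/L.
Minimum DO = C_s − D_c = 8.39 − 1.666 = 6.724 mg/L.

t_c ≈ 1.09 d; D_c ≈ 1.67 mg/L; min DO ≈ 6.72 mg/L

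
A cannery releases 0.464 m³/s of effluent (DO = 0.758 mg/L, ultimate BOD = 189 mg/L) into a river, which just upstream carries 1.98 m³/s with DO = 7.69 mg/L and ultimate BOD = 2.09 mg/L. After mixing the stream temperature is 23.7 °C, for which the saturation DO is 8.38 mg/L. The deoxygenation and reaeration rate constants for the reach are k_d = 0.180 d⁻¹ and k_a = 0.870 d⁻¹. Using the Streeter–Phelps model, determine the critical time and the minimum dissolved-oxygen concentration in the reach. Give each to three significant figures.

Mixed DO = (1.98×7.69 + 0.464×0.758)/(1.98+0.464) = 15.58/2.444 = 6.374 mg/L.
Mixed L₀ = (1.98×2.09 + 0.464×189)/(2.444) = 91.83/2.444 = 37.58 mg/L.
Initial deficit D₀ = C_s − DO₀ = 8.38 − 6.374 = 2.006 mg/L.
t_c = (1/0.6900) ln[(0.870/0.180)(1 − 2.006×0.6900/(0.180×37.58))] = 1.449 × ln(3.844) = 1.952 d.
D_c = (0.180/0.870) × 37.58 × e^(−0.180×1.952) = 0.2069 × 37.58 × 0.7038 = 5.471 mg/L.
Minimum DO = 8.38 − 5.471 = 2.909 mg/L.

t_c ≈ 1.95 d; minimum DO ≈ 2.91 mg/L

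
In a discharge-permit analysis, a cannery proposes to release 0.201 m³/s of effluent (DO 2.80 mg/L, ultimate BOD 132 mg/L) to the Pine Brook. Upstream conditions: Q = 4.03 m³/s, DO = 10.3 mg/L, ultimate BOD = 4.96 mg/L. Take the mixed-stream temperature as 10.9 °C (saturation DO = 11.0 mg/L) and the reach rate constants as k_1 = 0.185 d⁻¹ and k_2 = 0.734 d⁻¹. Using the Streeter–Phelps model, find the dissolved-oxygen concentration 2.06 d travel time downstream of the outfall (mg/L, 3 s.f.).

Mixed DO = (4.03×10.3 + 0.201×2.80)/(4.03+0.201) = 42.07/4.231 = 9.944 mg/L.
Mixed L₀ = (4.03×4.96 + 0.201×132)/(4.231) = 46.52/4.231 = 11.00 mg/L.
Initial deficit D₀ = C_s − DO₀ = 11.0 − 9.944 = 1.056 mg/L.
D(2.06) = [0.185×11.00/(0.734−0.185)](e^(−0.185×2.06) − e^(−0.734×2.06)) + 1.056 e^(−0.734×2.06)
= 3.705 × (0.6831 − 0.2205) + 1.056 × 0.2205 = 1.947 mg/L.
DO = 11.0 − 1.947 = 9.053 mg/L.

DO ≈ 9.05 mg/L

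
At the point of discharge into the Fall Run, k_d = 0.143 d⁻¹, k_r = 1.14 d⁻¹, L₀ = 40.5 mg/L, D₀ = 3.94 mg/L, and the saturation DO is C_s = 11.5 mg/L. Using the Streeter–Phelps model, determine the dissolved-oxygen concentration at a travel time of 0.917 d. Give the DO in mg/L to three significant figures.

DO ≈ 7.06 mg/L

k_d L₀/(k_r−k_d) = 0.143×40.5/(1.14−0.143) = 5.791/0.9970 = 5.809 mg/L.
e^(−k_d t) = e^(−0.143×0.9170) = 0.8771; e^(−k_r t) = e^(−1.14×0.9170) = 0.3516.
D = 5.809 × (0.8771 − 0.3516) + 3.94 × 0.3516 = 3.053 + 1.385 = 4.438 mg/L.
DO = C_s − D = 11.5 − 4.438 = 7.062 mg/L.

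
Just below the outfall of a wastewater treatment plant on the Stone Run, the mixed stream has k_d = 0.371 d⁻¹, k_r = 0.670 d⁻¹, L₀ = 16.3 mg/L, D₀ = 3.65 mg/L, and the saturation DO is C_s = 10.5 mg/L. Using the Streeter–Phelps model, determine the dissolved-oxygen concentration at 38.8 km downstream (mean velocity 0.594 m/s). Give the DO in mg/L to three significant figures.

DO ≈ 5.21 mg/L

Travel time t = x/v = 38.8 km / (0.594 m/s) = 38800 m / 0.594 m/s = 65320 s = 0.7560 d.
k_d L₀/(k_r−k_d) = 0.371×16.3/(0.670−0.371) = 6.047/0.2990 = 20.23 mg/L.
e^(−k_d t) = e^(−0.371×0.7560) = 0.7554; e^(−k_r t) = e^(−0.670×0.7560) = 0.6026.
D = 20.23 × (0.7554 − 0.6026) + 3.65 × 0.6026 = 3.091 + 2.199 = 5.291 mg/L.
DO = C_s − D = 10.5 − 5.291 = 5.209 mg/L.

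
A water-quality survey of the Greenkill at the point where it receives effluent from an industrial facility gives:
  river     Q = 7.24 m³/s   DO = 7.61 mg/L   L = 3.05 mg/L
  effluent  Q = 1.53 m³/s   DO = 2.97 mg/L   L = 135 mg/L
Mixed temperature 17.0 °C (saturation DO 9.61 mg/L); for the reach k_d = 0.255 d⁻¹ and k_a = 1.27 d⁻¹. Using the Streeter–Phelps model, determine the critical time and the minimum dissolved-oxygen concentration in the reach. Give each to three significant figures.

t_c ≈ 1.03 d; minimum DO ≈ 5.58 mg/L

Mixed DO = (7.24×7.61 + 1.53×2.97)/(7.24+1.53) = 59.64/8.770 = 6.801 mg/L.
Mixed L₀ = (7.24×3.05 + 1.53×135)/(8.770) = 228.6/8.770 = 26.07 mg/L.
Initial deficit D₀ = C_s − DO₀ = 9.61 − 6.801 = 2.809 mg/L.
t_c = (1/1.015) ln[(1.27/0.255)(1 − 2.809×1.015/(0.255×26.07))] = 0.9852 × ln(2.844) = 1.030 d.
D_c = (0.255/1.27) × 26.07 × e^(−0.255×1.030) = 0.2008 × 26.07 × 0.7691 = 4.026 mg/L.
Minimum DO = 9.61 − 4.026 = 5.584 mg/L.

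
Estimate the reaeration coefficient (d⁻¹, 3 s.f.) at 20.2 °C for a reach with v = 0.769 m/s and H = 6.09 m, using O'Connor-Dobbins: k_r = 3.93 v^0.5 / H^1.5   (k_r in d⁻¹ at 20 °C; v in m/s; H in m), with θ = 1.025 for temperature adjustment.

k_r ≈ 0.230 d⁻¹

k_r(20) = 3.93 × 0.769^0.5 / 6.09^1.5 = 3.93 × 0.8769 / 15.03 = 0.2293 d⁻¹.
k_r(20.2) = 0.2293 × 1.025^(20.2−20) = 0.2293 × 1.005 = 0.2304 d⁻¹.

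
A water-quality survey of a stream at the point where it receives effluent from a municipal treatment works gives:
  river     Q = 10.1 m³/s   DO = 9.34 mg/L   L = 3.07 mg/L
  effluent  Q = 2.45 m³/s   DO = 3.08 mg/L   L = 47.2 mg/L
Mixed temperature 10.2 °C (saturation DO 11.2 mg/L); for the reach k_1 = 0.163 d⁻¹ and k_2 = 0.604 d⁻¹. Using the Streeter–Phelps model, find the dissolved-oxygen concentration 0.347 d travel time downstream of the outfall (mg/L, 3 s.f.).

Mixed DO = (10.1×9.34 + 2.45×3.08)/(10.1+2.45) = 101.9/12.55 = 8.118 mg/L.
Mixed L₀ = (10.1×3.07 + 2.45×47.2)/(12.55) = 146.6/12.55 = 11.69 mg/L.
Initial deficit D₀ = C_s − DO₀ = 11.2 − 8.118 = 3.082 mg/L.
D(0.347) = [0.163×11.69/(0.604−0.163)](e^(−0.163×0.347) − e^(−0.604×0.347)) + 3.082 e^(−0.604×0.347)
= 4.319 × (0.9450 − 0.8109) + 3.082 × 0.8109 = 3.078 mg/L.
DO = 11.2 − 3.078 = 8.122 mg/L.

DO ≈ 8.12 mg/L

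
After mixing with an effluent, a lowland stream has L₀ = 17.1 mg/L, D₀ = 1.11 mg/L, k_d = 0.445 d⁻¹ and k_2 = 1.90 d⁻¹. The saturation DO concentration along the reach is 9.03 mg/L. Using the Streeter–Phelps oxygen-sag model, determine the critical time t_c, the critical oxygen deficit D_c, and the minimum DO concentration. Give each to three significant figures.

t_c = [1/(k_2−k_d)] ln[(k_2/k_d)(1 − D₀(k_2−k_d)/(k_d L₀))]
= [1/(1.90−0.445)] ln[(1.90/0.445)(1 − 1.11×1.455/(0.445×17.1))]
= (1/1.455) ln[4.270 × 0.7878] = 0.6873 × ln(3.363) = 0.6873 × 1.213 = 0.8337 d.
D_c = (k_d/k_2) L₀ e^(−k_d t_c) = (0.445/1.90) × 17.1 × e^(−0.445×0.8337) = 0.2342 × 17.1 × 0.6901 = 2.764 mg/L.
Minimum DO = C_s − D_c = 9.03 − 2.764 = 6.266 mg/L.

t_c ≈ 0.834 d; D_c ≈ 2.76 mg/L; min DO ≈ 6.27 mg/L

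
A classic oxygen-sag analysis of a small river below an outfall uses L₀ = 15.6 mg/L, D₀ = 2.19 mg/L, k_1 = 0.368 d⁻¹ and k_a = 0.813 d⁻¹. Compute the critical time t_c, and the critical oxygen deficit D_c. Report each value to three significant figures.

t_c = [1/(k_a−k_1)] ln[(k_a/k_1)(1 − D₀(k_a−k_1)/(k_1 L₀))]
= [1/(0.813−0.368)] ln[(0.813/0.368)(1 − 2.19×0.4450/(0.368×15.6))]
= (1/0.4450) ln[2.209 × 0.8302] = 2.247 × ln(1.834) = 2.247 × 0.6066 = 1.363 d.
D_c = (k_1/k_a) L₀ e^(−k_1 t_c) = (0.368/0.813) × 15.6 × e^(−0.368×1.363) = 0.4526 × 15.6 × 0.6055 = 4.276 mg/L.

t_c ≈ 1.36 d; D_c ≈ 4.28 mg/L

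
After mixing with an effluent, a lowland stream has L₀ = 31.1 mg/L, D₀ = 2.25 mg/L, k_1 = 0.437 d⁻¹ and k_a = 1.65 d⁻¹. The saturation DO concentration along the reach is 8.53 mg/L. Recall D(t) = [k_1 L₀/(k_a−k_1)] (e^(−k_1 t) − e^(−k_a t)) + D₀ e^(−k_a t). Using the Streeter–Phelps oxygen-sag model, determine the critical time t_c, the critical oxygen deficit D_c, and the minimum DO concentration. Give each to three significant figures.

With k_a/k_1 = 3.776 and 1 − D₀(k_a−k_1)/(k_1 L₀) = 0.7992,
t_c = ln(3.776 × 0.7992) / (1.65 − 0.437) = ln(3.018) / 1.213 = 1.104/1.213 = 0.9105 d.
D_c = (k_1/k_a) L₀ e^(−k_1 t_c) = (0.437/1.65) × 31.1 × e^(−0.437×0.9105) = 0.2648 × 31.1 × 0.6717 = 5.533 mg/L.
Minimum DO = C_s − D_c = 8.53 − 5.533 = 2.997 mg/L.

t_c ≈ 0.910 d; D_c ≈ 5.53 mg/L; min DO ≈ 3.00 mg/L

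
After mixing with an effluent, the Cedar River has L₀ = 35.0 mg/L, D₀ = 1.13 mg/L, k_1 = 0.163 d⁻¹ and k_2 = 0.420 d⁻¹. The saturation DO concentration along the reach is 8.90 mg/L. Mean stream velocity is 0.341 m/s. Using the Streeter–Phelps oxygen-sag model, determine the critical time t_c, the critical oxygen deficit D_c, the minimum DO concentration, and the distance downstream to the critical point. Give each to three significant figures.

t_c = [1/(k_2−k_1)] ln[(k_2/k_1)(1 − D₀(k_2−k_1)/(k_1 L₀))]
= [1/(0.420−0.163)] ln[(0.420/0.163)(1 − 1.13×0.2570/(0.163×35.0))]
= (1/0.2570) ln[2.577 × 0.9491] = 3.891 × ln(2.446) = 3.891 × 0.8943 = 3.480 d.
L(t_c) = L₀ e^(−k_1 t_c) = 35.0 × 0.5671 = 19.85 mg/L, and at the critical point k_2 D_c = k_1 L, so D_c = (0.163/0.420) × 19.85 = 7.703 mg/L.
Minimum DO = C_s − D_c = 8.90 − 7.703 = 1.197 mg/L.
x_c = v t_c = 0.341 m/s × 3.480 d × 86400 s/d = 102500 m ≈ 103 km.

t_c ≈ 3.48 d; D_c ≈ 7.70 mg/L; min DO ≈ 1.20 mg/L; x_c ≈ 103 km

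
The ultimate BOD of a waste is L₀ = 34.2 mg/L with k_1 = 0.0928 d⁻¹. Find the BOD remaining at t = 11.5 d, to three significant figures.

L_t = L₀ e^(−k_1 t) = 34.2 × e^(−0.0928×11.5) = 34.2 × 0.3440 = 11.76 mg/L.

L ≈ 11.8 mg/L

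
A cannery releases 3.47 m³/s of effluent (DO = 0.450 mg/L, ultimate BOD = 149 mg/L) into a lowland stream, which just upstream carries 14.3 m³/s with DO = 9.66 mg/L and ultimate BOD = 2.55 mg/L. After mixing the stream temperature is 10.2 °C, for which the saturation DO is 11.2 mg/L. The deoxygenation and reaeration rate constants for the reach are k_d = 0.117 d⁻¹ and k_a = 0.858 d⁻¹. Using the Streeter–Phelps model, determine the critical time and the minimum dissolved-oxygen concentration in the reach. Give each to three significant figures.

Mixed DO = (14.3×9.66 + 3.47×0.450)/(14.3+3.47) = 139.7/17.77 = 7.862 mg/L.
Mixed L₀ = (14.3×2.55 + 3.47×149)/(17.77) = 553.5/17.77 = 31.15 mg/L.
Initial deficit D₀ = C_s − DO₀ = 11.2 − 7.862 = 3.338 mg/L.
t_c = (1/0.7410) ln[(0.858/0.117)(1 − 3.338×0.7410/(0.117×31.15))] = 1.350 × ln(2.355) = 1.156 d.
D_c = (0.117/0.858) × 31.15 × e^(−0.117×1.156) = 0.1364 × 31.15 × 0.8735 = 3.710 mg/L.
Minimum DO = 11.2 − 3.710 = 7.490 mg/L.

t_c ≈ 1.16 d; minimum DO ≈ 7.49 mg/L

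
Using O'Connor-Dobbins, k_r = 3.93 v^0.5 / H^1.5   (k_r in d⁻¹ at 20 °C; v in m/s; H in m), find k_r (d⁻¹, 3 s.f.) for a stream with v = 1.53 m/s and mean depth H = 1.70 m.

k_r ≈ 2.19 d⁻¹

k_r = 3.93 × 1.53^0.5 / 1.70^1.5 = 3.93 × 1.237 / 2.217 = 2.193 d⁻¹.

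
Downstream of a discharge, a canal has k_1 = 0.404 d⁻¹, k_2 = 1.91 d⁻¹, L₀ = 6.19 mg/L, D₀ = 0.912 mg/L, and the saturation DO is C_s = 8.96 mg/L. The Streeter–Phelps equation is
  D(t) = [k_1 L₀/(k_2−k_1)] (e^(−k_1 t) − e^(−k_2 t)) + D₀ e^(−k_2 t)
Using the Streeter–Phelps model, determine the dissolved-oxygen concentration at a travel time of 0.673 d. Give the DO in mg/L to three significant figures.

DO ≈ 7.90 mg/L

k_1 L₀/(k_2−k_1) = 0.404×6.19/(1.91−0.404) = 2.501/1.506 = 1.661 mg/L.
e^(−k_1 t) = e^(−0.404×0.6730) = 0.7619; e^(−k_2 t) = e^(−1.91×0.6730) = 0.2765.
D = 1.661 × (0.7619 − 0.2765) + 0.912 × 0.2765 = 0.8060 + 0.2522 = 1.058 mg/L.
DO = C_s − D = 8.96 − 1.058 = 7.902 mg/L.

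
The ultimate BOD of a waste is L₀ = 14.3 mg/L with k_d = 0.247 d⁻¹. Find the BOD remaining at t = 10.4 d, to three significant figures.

L ≈ 1.10 mg/L

L_t = L₀ e^(−k_d t) = 14.3 × e^(−0.247×10.4) = 14.3 × 0.07663 = 1.096 mg/L.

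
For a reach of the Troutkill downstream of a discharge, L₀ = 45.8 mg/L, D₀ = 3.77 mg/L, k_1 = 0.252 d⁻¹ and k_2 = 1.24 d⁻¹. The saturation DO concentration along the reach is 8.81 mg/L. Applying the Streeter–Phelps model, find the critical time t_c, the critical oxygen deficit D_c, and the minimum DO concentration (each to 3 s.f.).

At the critical point dD/dt = 0, so k_1 L₀ e^(−k_1 t) = k_2 D. Substituting D(t) from the Streeter–Phelps equation and solving for t gives
t_c = ln[(k_2/k_1)(1 − D₀(k_2−k_1)/(k_1 L₀))] / (k_2−k_1).
Here k_2−k_1 = 0.9880 d⁻¹ and 1 − D₀(k_2−k_1)/(k_1 L₀) = 1 − 3.77×0.9880/(0.252×45.8) = 0.6773, so
t_c = ln(4.921 × 0.6773) / 0.9880 = 1.204 / 0.9880 = 1.218 d.
L(t_c) = L₀ e^(−k_1 t_c) = 45.8 × 0.7356 = 33.69 mg/L, and at the critical point k_2 D_c = k_1 L, so D_c = (0.252/1.24) × 33.69 = 6.847 mg/L.
Minimum DO = C_s − D_c = 8.81 − 6.847 = 1.963 mg/L.

t_c ≈ 1.22 d; D_c ≈ 6.85 mg/L; min DO ≈ 1.96 mg/L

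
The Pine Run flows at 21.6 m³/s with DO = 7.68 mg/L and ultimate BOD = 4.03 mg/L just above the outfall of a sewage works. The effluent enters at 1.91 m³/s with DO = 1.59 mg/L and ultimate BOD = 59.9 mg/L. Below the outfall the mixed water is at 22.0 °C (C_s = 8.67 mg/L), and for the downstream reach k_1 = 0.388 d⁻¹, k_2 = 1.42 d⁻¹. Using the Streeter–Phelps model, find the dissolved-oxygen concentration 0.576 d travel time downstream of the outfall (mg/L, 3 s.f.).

DO ≈ 6.86 mg/L

Mixed DO = (21.6×7.68 + 1.91×1.59)/(21.6+1.91) = 168.9/23.51 = 7.185 mg/L.
Mixed L₀ = (21.6×4.03 + 1.91×59.9)/(23.51) = 201.5/23.51 = 8.569 mg/L.
Initial deficit D₀ = C_s − DO₀ = 8.67 − 7.185 = 1.485 mg/L.
D(0.576) = [0.388×8.569/(1.42−0.388)](e^(−0.388×0.576) − e^(−1.42×0.576)) + 1.485 e^(−1.42×0.576)
= 3.222 × (0.7997 − 0.4413) + 1.485 × 0.4413 = 1.810 mg/L.
DO = 8.67 − 1.810 = 6.860 mg/L.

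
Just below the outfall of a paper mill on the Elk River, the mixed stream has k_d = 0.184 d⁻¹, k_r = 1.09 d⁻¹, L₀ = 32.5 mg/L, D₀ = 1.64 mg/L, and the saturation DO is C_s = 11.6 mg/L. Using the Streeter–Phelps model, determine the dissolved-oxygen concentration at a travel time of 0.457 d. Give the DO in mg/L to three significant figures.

k_d L₀/(k_r−k_d) = 0.184×32.5/(1.09−0.184) = 5.980/0.9060 = 6.600 mg/L.
e^(−k_d t) = e^(−0.184×0.4570) = 0.9194; e^(−k_r t) = e^(−1.09×0.4570) = 0.6077.
D = 6.600 × (0.9194 − 0.6077) + 1.64 × 0.6077 = 2.057 + 0.9966 = 3.054 mg/L.
DO = C_s − D = 11.6 − 3.054 = 8.546 mg/L.

DO ≈ 8.55 mg/L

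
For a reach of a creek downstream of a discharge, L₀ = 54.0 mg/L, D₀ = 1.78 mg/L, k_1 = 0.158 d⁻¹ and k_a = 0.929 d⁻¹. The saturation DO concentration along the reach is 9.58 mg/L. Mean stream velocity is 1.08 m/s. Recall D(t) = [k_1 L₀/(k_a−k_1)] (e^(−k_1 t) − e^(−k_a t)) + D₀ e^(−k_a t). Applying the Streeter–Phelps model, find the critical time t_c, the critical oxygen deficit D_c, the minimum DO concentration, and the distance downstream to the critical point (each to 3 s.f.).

t_c ≈ 2.07 d; D_c ≈ 6.62 mg/L; min DO ≈ 2.96 mg/L; x_c ≈ 193 km

With k_a/k_1 = 5.880 and 1 − D₀(k_a−k_1)/(k_1 L₀) = 0.8391,
t_c = ln(5.880 × 0.8391) / (0.929 − 0.158) = ln(4.934) / 0.7710 = 1.596/0.7710 = 2.070 d.
L(t_c) = L₀ e^(−k_1 t_c) = 54.0 × 0.7210 = 38.93 mg/L, and at the critical point k_a D_c = k_1 L, so D_c = (0.158/0.929) × 38.93 = 6.622 mg/L.
Minimum DO = C_s − D_c = 9.58 − 6.622 = 2.958 mg/L.
x_c = v t_c = 1.08 m/s × 2.070 d × 86400 s/d = 193200 m ≈ 193 km.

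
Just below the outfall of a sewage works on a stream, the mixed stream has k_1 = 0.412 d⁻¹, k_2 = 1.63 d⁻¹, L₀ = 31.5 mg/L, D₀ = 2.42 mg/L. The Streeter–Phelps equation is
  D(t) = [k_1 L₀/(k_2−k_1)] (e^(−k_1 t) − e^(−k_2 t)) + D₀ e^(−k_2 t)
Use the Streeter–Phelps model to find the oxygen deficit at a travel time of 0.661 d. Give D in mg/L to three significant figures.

k_1 L₀/(k_2−k_1) = 0.412×31.5/(1.63−0.412) = 12.98/1.218 = 10.66 mg/L.
e^(−k_1 t) = e^(−0.412×0.6610) = 0.7616; e^(−k_2 t) = e^(−1.63×0.6610) = 0.3405.
D = 10.66 × (0.7616 − 0.3405) + 2.42 × 0.3405 = 4.487 + 0.8239 = 5.311 mg/L.

D ≈ 5.31 mg/L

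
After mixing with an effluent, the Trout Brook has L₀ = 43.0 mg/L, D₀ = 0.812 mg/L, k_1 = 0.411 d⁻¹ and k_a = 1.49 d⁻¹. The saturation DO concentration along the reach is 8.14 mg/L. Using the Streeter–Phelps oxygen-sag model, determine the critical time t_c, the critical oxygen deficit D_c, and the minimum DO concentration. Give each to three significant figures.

t_c = [1/(k_a−k_1)] ln[(k_a/k_1)(1 − D₀(k_a−k_1)/(k_1 L₀))]
= [1/(1.49−0.411)] ln[(1.49/0.411)(1 − 0.812×1.079/(0.411×43.0))]
= (1/1.079) ln[3.625 × 0.9504] = 0.9268 × ln(3.446) = 0.9268 × 1.237 = 1.147 d.
L(t_c) = L₀ e^(−k_1 t_c) = 43.0 × 0.6242 = 26.84 mg/L, and at the critical point k_a D_c = k_1 L, so D_c = (0.411/1.49) × 26.84 = 7.404 mg/L.
Minimum DO = C_s − D_c = 8.14 − 7.404 = 0.7358 mg/L.

t_c ≈ 1.15 d; D_c ≈ 7.40 mg/L; min DO ≈ 0.736 mg/L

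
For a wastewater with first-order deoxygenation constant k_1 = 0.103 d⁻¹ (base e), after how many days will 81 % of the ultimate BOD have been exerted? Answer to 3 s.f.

t ≈ 16.1 d

y/L₀ = 1 − e^(−k_1 t) = 0.81 ⇒ e^(−k_1 t) = 0.190
t = −ln(0.190) / 0.103 = 1.661 / 0.103 = 16.12 d.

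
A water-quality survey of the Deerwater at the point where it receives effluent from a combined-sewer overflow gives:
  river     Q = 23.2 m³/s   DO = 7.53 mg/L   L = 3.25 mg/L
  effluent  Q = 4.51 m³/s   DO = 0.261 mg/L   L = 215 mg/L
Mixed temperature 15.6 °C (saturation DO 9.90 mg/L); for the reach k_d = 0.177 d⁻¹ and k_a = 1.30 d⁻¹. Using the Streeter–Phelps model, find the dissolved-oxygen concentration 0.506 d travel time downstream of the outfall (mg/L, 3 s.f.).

Mixed DO = (23.2×7.53 + 4.51×0.261)/(23.2+4.51) = 175.9/27.71 = 6.347 mg/L.
Mixed L₀ = (23.2×3.25 + 4.51×215)/(27.71) = 1045/27.71 = 37.71 mg/L.
Initial deficit D₀ = C_s − DO₀ = 9.90 − 6.347 = 3.553 mg/L.
D(0.506) = [0.177×37.71/(1.30−0.177)](e^(−0.177×0.506) − e^(−1.30×0.506)) + 3.553 e^(−1.30×0.506)
= 5.944 × (0.9143 − 0.5180) + 3.553 × 0.5180 = 4.196 mg/L.
DO = 9.90 − 4.196 = 5.704 mg/L.

DO ≈ 5.70 mg/L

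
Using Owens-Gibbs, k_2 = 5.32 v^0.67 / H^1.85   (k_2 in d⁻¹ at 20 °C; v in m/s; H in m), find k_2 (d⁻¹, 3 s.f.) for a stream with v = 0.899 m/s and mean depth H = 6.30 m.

k_2 ≈ 0.164 d⁻¹

k_2 = 5.32 × 0.899^0.67 / 6.30^1.85 = 5.32 × 0.9311 / 30.11 = 0.1645 d⁻¹.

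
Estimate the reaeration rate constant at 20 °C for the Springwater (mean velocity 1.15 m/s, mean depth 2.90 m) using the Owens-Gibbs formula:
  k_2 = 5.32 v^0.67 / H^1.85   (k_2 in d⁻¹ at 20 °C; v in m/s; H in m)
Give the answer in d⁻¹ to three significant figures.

k_2 = 5.32 × 1.15^0.67 / 2.90^1.85 = 5.32 × 1.098 / 7.169 = 0.8150 d⁻¹.

k_2 ≈ 0.815 d⁻¹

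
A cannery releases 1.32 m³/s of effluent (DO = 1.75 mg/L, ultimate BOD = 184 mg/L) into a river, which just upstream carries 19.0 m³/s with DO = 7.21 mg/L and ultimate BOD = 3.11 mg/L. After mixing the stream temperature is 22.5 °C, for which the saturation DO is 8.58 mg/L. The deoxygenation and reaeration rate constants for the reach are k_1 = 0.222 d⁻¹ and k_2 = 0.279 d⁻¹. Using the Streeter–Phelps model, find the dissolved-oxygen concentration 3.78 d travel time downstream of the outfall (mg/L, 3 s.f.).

DO ≈ 3.13 mg/L

Mixed DO = (19.0×7.21 + 1.32×1.75)/(19.0+1.32) = 139.3/20.32 = 6.855 mg/L.
Mixed L₀ = (19.0×3.11 + 1.32×184)/(20.32) = 302.0/20.32 = 14.86 mg/L.
Initial deficit D₀ = C_s − DO₀ = 8.58 − 6.855 = 1.725 mg/L.
D(3.78) = [0.222×14.86/(0.279−0.222)](e^(−0.222×3.78) − e^(−0.279×3.78)) + 1.725 e^(−0.279×3.78)
= 57.88 × (0.4321 − 0.3483) + 1.725 × 0.3483 = 5.448 mg/L.
DO = 8.58 − 5.448 = 3.132 mg/L.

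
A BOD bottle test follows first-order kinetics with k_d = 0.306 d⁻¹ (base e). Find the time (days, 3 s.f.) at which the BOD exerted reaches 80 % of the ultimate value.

t ≈ 5.26 d

y/L₀ = 1 − e^(−k_d t) = 0.80 ⇒ e^(−k_d t) = 0.200
t = −ln(0.200) / 0.306 = 1.609 / 0.306 = 5.260 d.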